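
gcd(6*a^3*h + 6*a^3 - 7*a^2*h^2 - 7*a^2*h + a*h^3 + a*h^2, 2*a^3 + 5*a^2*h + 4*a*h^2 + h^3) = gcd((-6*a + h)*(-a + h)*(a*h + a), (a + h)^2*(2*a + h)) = 1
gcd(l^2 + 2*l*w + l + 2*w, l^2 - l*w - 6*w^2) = l + 2*w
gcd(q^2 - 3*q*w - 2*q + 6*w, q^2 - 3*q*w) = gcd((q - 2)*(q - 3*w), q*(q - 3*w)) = q - 3*w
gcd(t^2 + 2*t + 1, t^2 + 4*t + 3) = t + 1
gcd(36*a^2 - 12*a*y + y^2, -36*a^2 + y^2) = -6*a + y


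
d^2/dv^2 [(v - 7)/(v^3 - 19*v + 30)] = 2*((v - 7)*(3*v^2 - 19)^2 + (-3*v^2 - 3*v*(v - 7) + 19)*(v^3 - 19*v + 30))/(v^3 - 19*v + 30)^3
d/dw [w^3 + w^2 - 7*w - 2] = 3*w^2 + 2*w - 7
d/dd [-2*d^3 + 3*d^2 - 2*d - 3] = -6*d^2 + 6*d - 2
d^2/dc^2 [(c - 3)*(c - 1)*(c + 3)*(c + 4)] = 12*c^2 + 18*c - 26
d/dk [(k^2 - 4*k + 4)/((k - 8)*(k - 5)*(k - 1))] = (-k^4 + 8*k^3 - 15*k^2 + 32*k - 52)/(k^6 - 28*k^5 + 302*k^4 - 1564*k^3 + 3929*k^2 - 4240*k + 1600)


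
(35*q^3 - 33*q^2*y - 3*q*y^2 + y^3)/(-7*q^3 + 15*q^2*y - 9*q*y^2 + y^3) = (5*q + y)/(-q + y)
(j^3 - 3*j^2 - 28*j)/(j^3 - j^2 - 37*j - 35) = j*(j + 4)/(j^2 + 6*j + 5)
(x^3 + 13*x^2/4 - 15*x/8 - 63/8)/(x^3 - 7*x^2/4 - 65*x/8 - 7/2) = (2*x^2 + 3*x - 9)/(2*x^2 - 7*x - 4)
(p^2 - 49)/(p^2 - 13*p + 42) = (p + 7)/(p - 6)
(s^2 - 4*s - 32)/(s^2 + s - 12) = (s - 8)/(s - 3)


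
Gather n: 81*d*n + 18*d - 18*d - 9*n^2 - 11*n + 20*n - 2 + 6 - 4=-9*n^2 + n*(81*d + 9)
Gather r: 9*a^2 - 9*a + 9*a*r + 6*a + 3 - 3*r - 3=9*a^2 - 3*a + r*(9*a - 3)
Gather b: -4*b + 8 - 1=7 - 4*b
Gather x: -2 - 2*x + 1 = -2*x - 1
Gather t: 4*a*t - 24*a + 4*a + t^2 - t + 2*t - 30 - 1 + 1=-20*a + t^2 + t*(4*a + 1) - 30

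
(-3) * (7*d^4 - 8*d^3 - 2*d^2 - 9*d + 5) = -21*d^4 + 24*d^3 + 6*d^2 + 27*d - 15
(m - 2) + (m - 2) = 2*m - 4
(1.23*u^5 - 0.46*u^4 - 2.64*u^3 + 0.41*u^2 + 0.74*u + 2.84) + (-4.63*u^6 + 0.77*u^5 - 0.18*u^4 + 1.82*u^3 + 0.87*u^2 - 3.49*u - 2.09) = -4.63*u^6 + 2.0*u^5 - 0.64*u^4 - 0.82*u^3 + 1.28*u^2 - 2.75*u + 0.75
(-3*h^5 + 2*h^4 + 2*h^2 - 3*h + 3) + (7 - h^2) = -3*h^5 + 2*h^4 + h^2 - 3*h + 10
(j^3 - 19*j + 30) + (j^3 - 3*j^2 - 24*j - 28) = 2*j^3 - 3*j^2 - 43*j + 2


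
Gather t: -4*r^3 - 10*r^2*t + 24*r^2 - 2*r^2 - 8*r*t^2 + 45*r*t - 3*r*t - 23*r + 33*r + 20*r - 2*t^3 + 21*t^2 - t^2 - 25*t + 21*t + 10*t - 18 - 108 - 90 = -4*r^3 + 22*r^2 + 30*r - 2*t^3 + t^2*(20 - 8*r) + t*(-10*r^2 + 42*r + 6) - 216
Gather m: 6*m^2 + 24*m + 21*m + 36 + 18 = 6*m^2 + 45*m + 54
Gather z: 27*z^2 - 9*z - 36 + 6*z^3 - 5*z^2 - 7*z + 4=6*z^3 + 22*z^2 - 16*z - 32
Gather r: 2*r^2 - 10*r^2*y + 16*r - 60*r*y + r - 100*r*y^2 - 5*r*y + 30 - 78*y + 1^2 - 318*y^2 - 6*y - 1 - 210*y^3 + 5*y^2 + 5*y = r^2*(2 - 10*y) + r*(-100*y^2 - 65*y + 17) - 210*y^3 - 313*y^2 - 79*y + 30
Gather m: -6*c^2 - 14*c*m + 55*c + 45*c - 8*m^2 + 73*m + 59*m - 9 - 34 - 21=-6*c^2 + 100*c - 8*m^2 + m*(132 - 14*c) - 64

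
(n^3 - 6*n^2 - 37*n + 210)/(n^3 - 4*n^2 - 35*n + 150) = (n - 7)/(n - 5)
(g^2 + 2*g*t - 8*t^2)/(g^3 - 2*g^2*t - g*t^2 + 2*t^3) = (-g - 4*t)/(-g^2 + t^2)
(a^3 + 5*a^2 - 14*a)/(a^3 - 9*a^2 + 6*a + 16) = a*(a + 7)/(a^2 - 7*a - 8)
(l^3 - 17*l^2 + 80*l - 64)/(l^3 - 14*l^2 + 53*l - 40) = (l - 8)/(l - 5)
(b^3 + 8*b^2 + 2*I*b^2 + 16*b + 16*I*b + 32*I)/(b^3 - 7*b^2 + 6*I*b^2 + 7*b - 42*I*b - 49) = (b^3 + b^2*(8 + 2*I) + b*(16 + 16*I) + 32*I)/(b^3 + b^2*(-7 + 6*I) + b*(7 - 42*I) - 49)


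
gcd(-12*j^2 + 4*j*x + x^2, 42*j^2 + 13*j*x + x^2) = 6*j + x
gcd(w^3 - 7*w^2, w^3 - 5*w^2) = w^2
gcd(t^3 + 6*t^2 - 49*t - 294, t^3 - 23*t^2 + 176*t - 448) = t - 7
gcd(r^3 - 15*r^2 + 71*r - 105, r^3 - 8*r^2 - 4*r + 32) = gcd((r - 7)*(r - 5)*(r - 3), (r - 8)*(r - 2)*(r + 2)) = 1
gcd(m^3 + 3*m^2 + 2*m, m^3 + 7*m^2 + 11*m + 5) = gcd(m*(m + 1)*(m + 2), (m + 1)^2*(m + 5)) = m + 1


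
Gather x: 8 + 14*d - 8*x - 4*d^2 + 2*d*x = -4*d^2 + 14*d + x*(2*d - 8) + 8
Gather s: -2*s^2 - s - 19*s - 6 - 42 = -2*s^2 - 20*s - 48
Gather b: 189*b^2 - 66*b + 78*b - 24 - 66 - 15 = 189*b^2 + 12*b - 105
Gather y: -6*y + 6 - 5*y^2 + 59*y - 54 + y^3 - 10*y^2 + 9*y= y^3 - 15*y^2 + 62*y - 48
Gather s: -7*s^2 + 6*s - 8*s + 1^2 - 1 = -7*s^2 - 2*s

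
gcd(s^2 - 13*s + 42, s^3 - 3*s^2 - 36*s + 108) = s - 6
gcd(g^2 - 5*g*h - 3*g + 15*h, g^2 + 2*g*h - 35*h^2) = g - 5*h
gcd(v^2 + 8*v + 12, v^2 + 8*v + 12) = v^2 + 8*v + 12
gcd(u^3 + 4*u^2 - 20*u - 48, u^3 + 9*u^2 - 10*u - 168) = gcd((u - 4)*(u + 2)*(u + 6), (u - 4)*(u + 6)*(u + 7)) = u^2 + 2*u - 24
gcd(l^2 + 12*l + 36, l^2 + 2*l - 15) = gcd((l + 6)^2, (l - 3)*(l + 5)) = 1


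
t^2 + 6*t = t*(t + 6)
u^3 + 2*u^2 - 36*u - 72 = (u - 6)*(u + 2)*(u + 6)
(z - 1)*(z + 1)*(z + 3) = z^3 + 3*z^2 - z - 3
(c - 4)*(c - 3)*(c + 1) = c^3 - 6*c^2 + 5*c + 12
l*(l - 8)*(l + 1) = l^3 - 7*l^2 - 8*l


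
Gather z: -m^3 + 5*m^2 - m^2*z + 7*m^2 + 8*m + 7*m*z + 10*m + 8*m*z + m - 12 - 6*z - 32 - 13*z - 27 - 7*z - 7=-m^3 + 12*m^2 + 19*m + z*(-m^2 + 15*m - 26) - 78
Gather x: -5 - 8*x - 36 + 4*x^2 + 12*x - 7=4*x^2 + 4*x - 48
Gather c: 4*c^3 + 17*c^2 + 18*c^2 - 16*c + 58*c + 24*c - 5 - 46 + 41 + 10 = 4*c^3 + 35*c^2 + 66*c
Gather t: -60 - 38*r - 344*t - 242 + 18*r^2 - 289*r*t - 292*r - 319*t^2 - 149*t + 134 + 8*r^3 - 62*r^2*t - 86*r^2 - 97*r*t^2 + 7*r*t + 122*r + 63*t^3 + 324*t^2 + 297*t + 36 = 8*r^3 - 68*r^2 - 208*r + 63*t^3 + t^2*(5 - 97*r) + t*(-62*r^2 - 282*r - 196) - 132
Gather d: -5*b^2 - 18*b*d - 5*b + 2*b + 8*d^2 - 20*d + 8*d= -5*b^2 - 3*b + 8*d^2 + d*(-18*b - 12)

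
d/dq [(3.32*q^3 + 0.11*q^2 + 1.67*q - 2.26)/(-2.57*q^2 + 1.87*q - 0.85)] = (-8.5324*q^4 + 12.4168*q^3 - 3.9684*q^2 - 11.8034*q + 2.8067)/(6.6049*q^4 - 9.6118*q^3 + 7.8659*q^2 - 3.179*q + 0.7225)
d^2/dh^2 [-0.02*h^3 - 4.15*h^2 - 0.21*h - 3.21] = -0.12*h - 8.3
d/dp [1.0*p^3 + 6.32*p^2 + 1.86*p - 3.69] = 3.0*p^2 + 12.64*p + 1.86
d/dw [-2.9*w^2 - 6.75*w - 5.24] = -5.8*w - 6.75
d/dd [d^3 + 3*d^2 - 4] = 3*d*(d + 2)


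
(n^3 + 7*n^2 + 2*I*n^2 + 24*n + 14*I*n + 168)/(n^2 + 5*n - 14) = (n^2 + 2*I*n + 24)/(n - 2)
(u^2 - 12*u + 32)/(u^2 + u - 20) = (u - 8)/(u + 5)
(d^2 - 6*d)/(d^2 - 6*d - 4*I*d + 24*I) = d/(d - 4*I)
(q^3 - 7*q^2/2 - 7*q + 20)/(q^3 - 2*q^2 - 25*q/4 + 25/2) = 2*(q - 4)/(2*q - 5)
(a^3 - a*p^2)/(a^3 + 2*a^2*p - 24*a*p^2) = (a^2 - p^2)/(a^2 + 2*a*p - 24*p^2)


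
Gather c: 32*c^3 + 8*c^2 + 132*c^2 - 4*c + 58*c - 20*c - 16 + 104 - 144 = 32*c^3 + 140*c^2 + 34*c - 56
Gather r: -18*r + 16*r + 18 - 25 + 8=1 - 2*r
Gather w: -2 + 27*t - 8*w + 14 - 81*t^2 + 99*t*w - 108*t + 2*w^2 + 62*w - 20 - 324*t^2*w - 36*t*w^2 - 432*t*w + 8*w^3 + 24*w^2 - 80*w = -81*t^2 - 81*t + 8*w^3 + w^2*(26 - 36*t) + w*(-324*t^2 - 333*t - 26) - 8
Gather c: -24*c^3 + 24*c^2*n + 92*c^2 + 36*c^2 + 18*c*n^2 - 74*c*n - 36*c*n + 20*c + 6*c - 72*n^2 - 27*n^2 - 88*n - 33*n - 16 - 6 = -24*c^3 + c^2*(24*n + 128) + c*(18*n^2 - 110*n + 26) - 99*n^2 - 121*n - 22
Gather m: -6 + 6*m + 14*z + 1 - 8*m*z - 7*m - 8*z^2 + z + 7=m*(-8*z - 1) - 8*z^2 + 15*z + 2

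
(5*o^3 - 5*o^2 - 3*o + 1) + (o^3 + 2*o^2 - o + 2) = 6*o^3 - 3*o^2 - 4*o + 3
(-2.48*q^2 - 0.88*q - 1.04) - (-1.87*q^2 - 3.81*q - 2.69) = -0.61*q^2 + 2.93*q + 1.65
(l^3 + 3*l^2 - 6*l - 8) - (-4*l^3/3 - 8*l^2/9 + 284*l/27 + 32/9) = 7*l^3/3 + 35*l^2/9 - 446*l/27 - 104/9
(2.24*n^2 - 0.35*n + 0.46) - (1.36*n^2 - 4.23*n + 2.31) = 0.88*n^2 + 3.88*n - 1.85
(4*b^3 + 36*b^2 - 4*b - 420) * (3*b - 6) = 12*b^4 + 84*b^3 - 228*b^2 - 1236*b + 2520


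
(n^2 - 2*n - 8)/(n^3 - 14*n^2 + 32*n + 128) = (n - 4)/(n^2 - 16*n + 64)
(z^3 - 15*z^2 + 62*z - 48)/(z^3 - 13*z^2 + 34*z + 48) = (z - 1)/(z + 1)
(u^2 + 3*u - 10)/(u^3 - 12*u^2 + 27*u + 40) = (u^2 + 3*u - 10)/(u^3 - 12*u^2 + 27*u + 40)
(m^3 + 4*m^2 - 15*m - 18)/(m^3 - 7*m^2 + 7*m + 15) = (m + 6)/(m - 5)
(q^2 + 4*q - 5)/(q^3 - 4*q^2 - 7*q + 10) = (q + 5)/(q^2 - 3*q - 10)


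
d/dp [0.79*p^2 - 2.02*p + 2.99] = 1.58*p - 2.02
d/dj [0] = 0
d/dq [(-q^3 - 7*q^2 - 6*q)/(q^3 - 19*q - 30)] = (7*q^4 + 50*q^3 + 223*q^2 + 420*q + 180)/(q^6 - 38*q^4 - 60*q^3 + 361*q^2 + 1140*q + 900)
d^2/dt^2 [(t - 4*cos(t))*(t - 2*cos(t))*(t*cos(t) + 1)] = -t^3*cos(t) - 6*t^2*sin(t) + 12*t^2*cos(2*t) + 24*t*sin(2*t) + 6*t*cos(t) - 18*t*cos(3*t) - 12*sin(3*t) - 22*cos(2*t) - 4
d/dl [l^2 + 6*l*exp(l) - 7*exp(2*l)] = 6*l*exp(l) + 2*l - 14*exp(2*l) + 6*exp(l)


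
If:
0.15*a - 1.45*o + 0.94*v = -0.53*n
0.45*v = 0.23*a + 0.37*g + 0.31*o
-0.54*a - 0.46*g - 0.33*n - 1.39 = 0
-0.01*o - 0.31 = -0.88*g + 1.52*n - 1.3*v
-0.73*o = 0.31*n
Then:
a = -6.77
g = 3.88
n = 1.46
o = -0.62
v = -0.69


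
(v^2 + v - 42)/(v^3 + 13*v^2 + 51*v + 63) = (v - 6)/(v^2 + 6*v + 9)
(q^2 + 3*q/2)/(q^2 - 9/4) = 2*q/(2*q - 3)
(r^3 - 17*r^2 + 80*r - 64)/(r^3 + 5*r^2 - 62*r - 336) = (r^2 - 9*r + 8)/(r^2 + 13*r + 42)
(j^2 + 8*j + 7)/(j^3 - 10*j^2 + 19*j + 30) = (j + 7)/(j^2 - 11*j + 30)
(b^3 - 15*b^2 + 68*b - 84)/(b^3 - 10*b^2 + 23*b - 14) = (b - 6)/(b - 1)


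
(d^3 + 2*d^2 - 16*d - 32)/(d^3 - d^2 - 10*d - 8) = (d + 4)/(d + 1)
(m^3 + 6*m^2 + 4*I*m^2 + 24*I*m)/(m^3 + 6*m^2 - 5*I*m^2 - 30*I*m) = (m + 4*I)/(m - 5*I)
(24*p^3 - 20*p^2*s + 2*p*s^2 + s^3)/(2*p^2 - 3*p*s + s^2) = (12*p^2 - 4*p*s - s^2)/(p - s)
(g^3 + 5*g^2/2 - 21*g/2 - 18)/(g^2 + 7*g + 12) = (2*g^2 - 3*g - 9)/(2*(g + 3))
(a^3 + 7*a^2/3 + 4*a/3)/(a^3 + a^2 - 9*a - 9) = a*(3*a + 4)/(3*(a^2 - 9))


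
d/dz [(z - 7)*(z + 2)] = 2*z - 5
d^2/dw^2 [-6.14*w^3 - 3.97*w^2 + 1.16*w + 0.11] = -36.84*w - 7.94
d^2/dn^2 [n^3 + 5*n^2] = 6*n + 10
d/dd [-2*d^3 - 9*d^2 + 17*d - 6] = -6*d^2 - 18*d + 17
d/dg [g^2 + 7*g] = 2*g + 7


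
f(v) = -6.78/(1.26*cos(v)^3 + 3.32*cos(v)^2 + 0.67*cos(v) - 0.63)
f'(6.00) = 1.14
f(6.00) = -1.62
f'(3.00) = 3.86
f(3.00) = -9.19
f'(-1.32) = 290.89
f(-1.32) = 28.25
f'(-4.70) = -9.81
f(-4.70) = 10.63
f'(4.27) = -54.68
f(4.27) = 16.65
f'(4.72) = 12.52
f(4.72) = 10.85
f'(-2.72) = -19.44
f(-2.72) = -11.99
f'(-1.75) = -6.19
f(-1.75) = 10.41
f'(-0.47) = 2.41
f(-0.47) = -1.94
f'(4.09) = -524.28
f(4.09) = 47.78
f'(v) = -6.78*(3.78*sin(v)*cos(v)^2 + 6.64*sin(v)*cos(v) + 0.67*sin(v))/(1.26*cos(v)^3 + 3.32*cos(v)^2 + 0.67*cos(v) - 0.63)^2 = (25.6284*sin(v)^2 - 45.0192*cos(v) - 30.171)*sin(v)/(1.26*cos(v)^3 + 3.32*cos(v)^2 + 0.67*cos(v) - 0.63)^2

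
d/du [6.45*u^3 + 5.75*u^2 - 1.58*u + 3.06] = 19.35*u^2 + 11.5*u - 1.58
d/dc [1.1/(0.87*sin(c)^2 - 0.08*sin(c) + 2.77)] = (0.088 - 1.914*sin(c))*cos(c)/(0.87*sin(c)^2 - 0.08*sin(c) + 2.77)^2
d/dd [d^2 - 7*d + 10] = 2*d - 7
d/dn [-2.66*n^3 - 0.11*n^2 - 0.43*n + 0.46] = -7.98*n^2 - 0.22*n - 0.43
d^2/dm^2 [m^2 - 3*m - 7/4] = 2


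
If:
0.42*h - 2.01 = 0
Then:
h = 4.79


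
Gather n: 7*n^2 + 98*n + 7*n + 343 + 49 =7*n^2 + 105*n + 392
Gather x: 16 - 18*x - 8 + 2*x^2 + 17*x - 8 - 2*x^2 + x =0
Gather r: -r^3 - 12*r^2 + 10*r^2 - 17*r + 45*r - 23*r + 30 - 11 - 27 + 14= -r^3 - 2*r^2 + 5*r + 6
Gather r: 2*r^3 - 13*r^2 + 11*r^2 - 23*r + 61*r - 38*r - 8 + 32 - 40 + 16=2*r^3 - 2*r^2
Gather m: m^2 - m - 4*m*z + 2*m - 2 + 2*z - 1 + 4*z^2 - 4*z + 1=m^2 + m*(1 - 4*z) + 4*z^2 - 2*z - 2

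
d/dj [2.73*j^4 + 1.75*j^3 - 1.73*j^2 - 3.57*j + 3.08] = 10.92*j^3 + 5.25*j^2 - 3.46*j - 3.57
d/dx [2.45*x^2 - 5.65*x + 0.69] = 4.9*x - 5.65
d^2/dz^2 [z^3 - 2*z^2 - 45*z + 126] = 6*z - 4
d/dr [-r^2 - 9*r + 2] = -2*r - 9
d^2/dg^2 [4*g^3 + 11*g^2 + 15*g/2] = 24*g + 22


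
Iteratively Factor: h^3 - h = (h)*(h^2 - 1) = h*(h + 1)*(h - 1)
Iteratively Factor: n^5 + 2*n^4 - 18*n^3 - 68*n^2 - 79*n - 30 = (n - 5)*(n^4 + 7*n^3 + 17*n^2 + 17*n + 6) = (n - 5)*(n + 1)*(n^3 + 6*n^2 + 11*n + 6) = (n - 5)*(n + 1)*(n + 2)*(n^2 + 4*n + 3) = (n - 5)*(n + 1)*(n + 2)*(n + 3)*(n + 1)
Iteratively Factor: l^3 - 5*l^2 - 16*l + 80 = (l + 4)*(l^2 - 9*l + 20) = (l - 5)*(l + 4)*(l - 4)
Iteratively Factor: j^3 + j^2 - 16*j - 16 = (j - 4)*(j^2 + 5*j + 4) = (j - 4)*(j + 4)*(j + 1)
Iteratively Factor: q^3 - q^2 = (q)*(q^2 - q) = q*(q - 1)*(q)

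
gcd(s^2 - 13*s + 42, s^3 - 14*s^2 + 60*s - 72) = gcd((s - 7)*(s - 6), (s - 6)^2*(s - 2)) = s - 6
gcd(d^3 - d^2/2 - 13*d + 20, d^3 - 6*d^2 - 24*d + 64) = d^2 + 2*d - 8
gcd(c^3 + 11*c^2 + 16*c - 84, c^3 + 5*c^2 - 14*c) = c^2 + 5*c - 14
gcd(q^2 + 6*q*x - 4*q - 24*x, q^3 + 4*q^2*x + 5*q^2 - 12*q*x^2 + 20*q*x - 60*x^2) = q + 6*x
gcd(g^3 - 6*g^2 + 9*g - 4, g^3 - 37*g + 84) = g - 4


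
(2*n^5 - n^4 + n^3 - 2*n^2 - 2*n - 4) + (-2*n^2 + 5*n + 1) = 2*n^5 - n^4 + n^3 - 4*n^2 + 3*n - 3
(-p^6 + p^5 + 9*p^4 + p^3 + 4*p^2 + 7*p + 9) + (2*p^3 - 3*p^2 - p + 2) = -p^6 + p^5 + 9*p^4 + 3*p^3 + p^2 + 6*p + 11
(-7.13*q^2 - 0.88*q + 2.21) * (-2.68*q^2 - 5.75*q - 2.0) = 19.1084*q^4 + 43.3559*q^3 + 13.3972*q^2 - 10.9475*q - 4.42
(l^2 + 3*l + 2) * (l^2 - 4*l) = l^4 - l^3 - 10*l^2 - 8*l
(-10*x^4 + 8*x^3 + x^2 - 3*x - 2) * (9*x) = -90*x^5 + 72*x^4 + 9*x^3 - 27*x^2 - 18*x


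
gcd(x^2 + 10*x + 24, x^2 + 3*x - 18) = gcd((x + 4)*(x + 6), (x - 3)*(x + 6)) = x + 6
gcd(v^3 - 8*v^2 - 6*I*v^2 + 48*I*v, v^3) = v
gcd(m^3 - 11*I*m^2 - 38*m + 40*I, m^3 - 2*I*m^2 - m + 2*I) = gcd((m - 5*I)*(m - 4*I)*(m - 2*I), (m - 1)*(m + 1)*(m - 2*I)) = m - 2*I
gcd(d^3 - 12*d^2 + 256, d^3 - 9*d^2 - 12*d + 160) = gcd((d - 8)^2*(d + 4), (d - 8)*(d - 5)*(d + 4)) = d^2 - 4*d - 32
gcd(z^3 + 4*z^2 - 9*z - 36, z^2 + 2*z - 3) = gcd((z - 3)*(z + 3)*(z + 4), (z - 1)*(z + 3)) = z + 3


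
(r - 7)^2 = r^2 - 14*r + 49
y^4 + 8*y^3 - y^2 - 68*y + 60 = (y - 2)*(y - 1)*(y + 5)*(y + 6)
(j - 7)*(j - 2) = j^2 - 9*j + 14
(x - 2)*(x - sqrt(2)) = x^2 - 2*x - sqrt(2)*x + 2*sqrt(2)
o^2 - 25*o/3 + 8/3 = (o - 8)*(o - 1/3)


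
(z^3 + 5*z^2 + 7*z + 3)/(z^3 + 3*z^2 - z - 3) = (z + 1)/(z - 1)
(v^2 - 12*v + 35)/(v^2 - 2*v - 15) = (v - 7)/(v + 3)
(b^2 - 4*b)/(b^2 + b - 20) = b/(b + 5)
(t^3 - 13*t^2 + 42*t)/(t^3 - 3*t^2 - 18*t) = (t - 7)/(t + 3)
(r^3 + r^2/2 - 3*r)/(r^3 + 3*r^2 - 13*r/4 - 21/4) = 2*r*(r + 2)/(2*r^2 + 9*r + 7)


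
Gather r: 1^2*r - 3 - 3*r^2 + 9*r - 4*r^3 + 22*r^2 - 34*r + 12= -4*r^3 + 19*r^2 - 24*r + 9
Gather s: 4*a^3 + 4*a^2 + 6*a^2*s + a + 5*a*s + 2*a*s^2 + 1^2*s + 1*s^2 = 4*a^3 + 4*a^2 + a + s^2*(2*a + 1) + s*(6*a^2 + 5*a + 1)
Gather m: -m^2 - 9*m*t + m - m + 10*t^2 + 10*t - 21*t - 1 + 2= -m^2 - 9*m*t + 10*t^2 - 11*t + 1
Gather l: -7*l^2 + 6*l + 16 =-7*l^2 + 6*l + 16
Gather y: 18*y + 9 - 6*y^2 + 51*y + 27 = -6*y^2 + 69*y + 36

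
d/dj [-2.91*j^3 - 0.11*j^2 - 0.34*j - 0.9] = -8.73*j^2 - 0.22*j - 0.34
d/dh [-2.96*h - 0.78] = -2.96000000000000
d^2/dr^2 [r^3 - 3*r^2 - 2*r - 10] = 6*r - 6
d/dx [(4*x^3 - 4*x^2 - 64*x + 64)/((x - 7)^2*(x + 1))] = 24*(-2*x^3 + 3*x^2 - 3*x + 32)/(x^5 - 19*x^4 + 106*x^3 - 70*x^2 - 539*x - 343)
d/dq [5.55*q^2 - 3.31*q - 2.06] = 11.1*q - 3.31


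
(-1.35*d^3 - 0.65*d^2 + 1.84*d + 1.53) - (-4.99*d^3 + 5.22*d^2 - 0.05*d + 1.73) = 3.64*d^3 - 5.87*d^2 + 1.89*d - 0.2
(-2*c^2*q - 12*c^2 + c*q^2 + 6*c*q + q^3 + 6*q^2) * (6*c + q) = -12*c^3*q - 72*c^3 + 4*c^2*q^2 + 24*c^2*q + 7*c*q^3 + 42*c*q^2 + q^4 + 6*q^3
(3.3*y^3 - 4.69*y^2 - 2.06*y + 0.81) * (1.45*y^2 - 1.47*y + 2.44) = 4.785*y^5 - 11.6515*y^4 + 11.9593*y^3 - 7.2409*y^2 - 6.2171*y + 1.9764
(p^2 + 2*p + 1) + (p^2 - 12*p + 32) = 2*p^2 - 10*p + 33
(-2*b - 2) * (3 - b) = 2*b^2 - 4*b - 6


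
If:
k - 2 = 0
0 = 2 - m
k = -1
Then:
No Solution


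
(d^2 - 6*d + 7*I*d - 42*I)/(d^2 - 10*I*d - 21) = (d^2 + d*(-6 + 7*I) - 42*I)/(d^2 - 10*I*d - 21)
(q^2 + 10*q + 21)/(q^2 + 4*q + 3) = (q + 7)/(q + 1)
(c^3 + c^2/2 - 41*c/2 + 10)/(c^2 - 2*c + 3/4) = 2*(c^2 + c - 20)/(2*c - 3)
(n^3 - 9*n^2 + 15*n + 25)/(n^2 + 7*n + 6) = (n^2 - 10*n + 25)/(n + 6)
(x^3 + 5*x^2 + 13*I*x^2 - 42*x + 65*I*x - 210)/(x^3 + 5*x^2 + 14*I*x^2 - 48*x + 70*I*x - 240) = (x + 7*I)/(x + 8*I)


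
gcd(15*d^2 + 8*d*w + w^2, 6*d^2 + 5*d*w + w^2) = 3*d + w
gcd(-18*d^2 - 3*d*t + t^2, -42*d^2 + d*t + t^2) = -6*d + t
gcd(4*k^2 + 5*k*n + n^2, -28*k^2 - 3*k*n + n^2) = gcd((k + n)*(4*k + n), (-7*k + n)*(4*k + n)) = 4*k + n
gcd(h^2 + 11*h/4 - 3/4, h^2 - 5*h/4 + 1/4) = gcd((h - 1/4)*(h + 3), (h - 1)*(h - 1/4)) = h - 1/4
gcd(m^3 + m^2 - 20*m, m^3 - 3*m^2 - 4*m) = m^2 - 4*m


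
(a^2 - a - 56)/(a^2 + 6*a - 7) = (a - 8)/(a - 1)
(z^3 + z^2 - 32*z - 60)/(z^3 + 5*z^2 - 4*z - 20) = (z - 6)/(z - 2)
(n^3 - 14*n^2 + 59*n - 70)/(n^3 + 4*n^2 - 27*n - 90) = (n^2 - 9*n + 14)/(n^2 + 9*n + 18)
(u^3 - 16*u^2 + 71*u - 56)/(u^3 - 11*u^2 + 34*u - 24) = (u^2 - 15*u + 56)/(u^2 - 10*u + 24)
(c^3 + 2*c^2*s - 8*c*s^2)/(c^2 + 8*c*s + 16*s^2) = c*(c - 2*s)/(c + 4*s)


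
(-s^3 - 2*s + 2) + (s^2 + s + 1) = -s^3 + s^2 - s + 3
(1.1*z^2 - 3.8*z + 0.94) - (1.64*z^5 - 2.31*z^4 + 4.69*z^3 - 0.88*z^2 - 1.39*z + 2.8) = -1.64*z^5 + 2.31*z^4 - 4.69*z^3 + 1.98*z^2 - 2.41*z - 1.86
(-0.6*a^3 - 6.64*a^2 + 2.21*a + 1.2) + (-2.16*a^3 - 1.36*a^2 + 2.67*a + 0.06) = -2.76*a^3 - 8.0*a^2 + 4.88*a + 1.26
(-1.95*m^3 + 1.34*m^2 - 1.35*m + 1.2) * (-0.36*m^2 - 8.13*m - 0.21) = 0.702*m^5 + 15.3711*m^4 - 9.9987*m^3 + 10.2621*m^2 - 9.4725*m - 0.252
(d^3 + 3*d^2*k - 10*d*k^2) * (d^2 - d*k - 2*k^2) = d^5 + 2*d^4*k - 15*d^3*k^2 + 4*d^2*k^3 + 20*d*k^4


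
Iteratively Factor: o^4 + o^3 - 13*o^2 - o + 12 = (o - 3)*(o^3 + 4*o^2 - o - 4) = (o - 3)*(o + 1)*(o^2 + 3*o - 4) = (o - 3)*(o + 1)*(o + 4)*(o - 1)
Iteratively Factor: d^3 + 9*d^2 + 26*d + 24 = (d + 4)*(d^2 + 5*d + 6) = (d + 2)*(d + 4)*(d + 3)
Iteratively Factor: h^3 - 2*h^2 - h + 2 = (h - 2)*(h^2 - 1) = (h - 2)*(h + 1)*(h - 1)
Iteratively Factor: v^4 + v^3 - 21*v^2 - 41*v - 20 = (v + 4)*(v^3 - 3*v^2 - 9*v - 5) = (v + 1)*(v + 4)*(v^2 - 4*v - 5) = (v + 1)^2*(v + 4)*(v - 5)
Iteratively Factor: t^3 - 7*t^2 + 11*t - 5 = (t - 1)*(t^2 - 6*t + 5) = (t - 5)*(t - 1)*(t - 1)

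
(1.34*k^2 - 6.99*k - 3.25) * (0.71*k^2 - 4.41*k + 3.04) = 0.9514*k^4 - 10.8723*k^3 + 32.592*k^2 - 6.9171*k - 9.88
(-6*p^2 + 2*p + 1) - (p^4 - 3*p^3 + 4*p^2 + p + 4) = -p^4 + 3*p^3 - 10*p^2 + p - 3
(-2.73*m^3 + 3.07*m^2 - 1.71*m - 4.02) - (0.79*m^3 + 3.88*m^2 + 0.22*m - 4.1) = -3.52*m^3 - 0.81*m^2 - 1.93*m + 0.0800000000000001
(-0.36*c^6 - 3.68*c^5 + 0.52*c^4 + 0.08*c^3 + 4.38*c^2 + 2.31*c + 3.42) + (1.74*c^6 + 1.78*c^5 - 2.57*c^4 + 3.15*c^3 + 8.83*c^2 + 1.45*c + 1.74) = 1.38*c^6 - 1.9*c^5 - 2.05*c^4 + 3.23*c^3 + 13.21*c^2 + 3.76*c + 5.16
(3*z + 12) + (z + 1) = 4*z + 13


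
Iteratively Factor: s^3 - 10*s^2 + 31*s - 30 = (s - 5)*(s^2 - 5*s + 6) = (s - 5)*(s - 2)*(s - 3)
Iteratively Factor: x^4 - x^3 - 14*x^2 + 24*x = (x - 3)*(x^3 + 2*x^2 - 8*x) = (x - 3)*(x - 2)*(x^2 + 4*x) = (x - 3)*(x - 2)*(x + 4)*(x)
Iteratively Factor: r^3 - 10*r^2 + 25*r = (r - 5)*(r^2 - 5*r) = (r - 5)^2*(r)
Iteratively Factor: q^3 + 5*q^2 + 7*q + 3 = (q + 1)*(q^2 + 4*q + 3) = (q + 1)*(q + 3)*(q + 1)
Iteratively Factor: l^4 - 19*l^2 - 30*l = (l + 3)*(l^3 - 3*l^2 - 10*l) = (l + 2)*(l + 3)*(l^2 - 5*l) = l*(l + 2)*(l + 3)*(l - 5)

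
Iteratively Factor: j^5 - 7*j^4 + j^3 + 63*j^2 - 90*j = (j + 3)*(j^4 - 10*j^3 + 31*j^2 - 30*j) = j*(j + 3)*(j^3 - 10*j^2 + 31*j - 30) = j*(j - 3)*(j + 3)*(j^2 - 7*j + 10) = j*(j - 3)*(j - 2)*(j + 3)*(j - 5)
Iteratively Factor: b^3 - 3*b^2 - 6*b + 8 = (b - 1)*(b^2 - 2*b - 8) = (b - 4)*(b - 1)*(b + 2)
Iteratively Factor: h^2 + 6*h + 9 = (h + 3)*(h + 3)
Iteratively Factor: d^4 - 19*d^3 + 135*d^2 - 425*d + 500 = (d - 4)*(d^3 - 15*d^2 + 75*d - 125) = (d - 5)*(d - 4)*(d^2 - 10*d + 25) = (d - 5)^2*(d - 4)*(d - 5)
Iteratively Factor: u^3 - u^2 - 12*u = (u + 3)*(u^2 - 4*u) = (u - 4)*(u + 3)*(u)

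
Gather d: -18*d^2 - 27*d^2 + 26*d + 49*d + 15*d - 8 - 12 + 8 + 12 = -45*d^2 + 90*d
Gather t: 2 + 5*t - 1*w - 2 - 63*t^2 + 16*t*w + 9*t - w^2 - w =-63*t^2 + t*(16*w + 14) - w^2 - 2*w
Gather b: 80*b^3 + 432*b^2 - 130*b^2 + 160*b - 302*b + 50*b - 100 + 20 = 80*b^3 + 302*b^2 - 92*b - 80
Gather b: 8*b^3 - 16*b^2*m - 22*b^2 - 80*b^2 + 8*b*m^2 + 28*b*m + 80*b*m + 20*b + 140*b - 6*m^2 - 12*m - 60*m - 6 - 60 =8*b^3 + b^2*(-16*m - 102) + b*(8*m^2 + 108*m + 160) - 6*m^2 - 72*m - 66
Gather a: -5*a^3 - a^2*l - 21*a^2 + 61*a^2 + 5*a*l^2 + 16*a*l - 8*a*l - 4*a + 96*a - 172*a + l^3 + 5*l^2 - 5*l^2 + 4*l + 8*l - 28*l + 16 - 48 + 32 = -5*a^3 + a^2*(40 - l) + a*(5*l^2 + 8*l - 80) + l^3 - 16*l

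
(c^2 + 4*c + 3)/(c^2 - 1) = (c + 3)/(c - 1)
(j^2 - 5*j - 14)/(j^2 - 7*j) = (j + 2)/j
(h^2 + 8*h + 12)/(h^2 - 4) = (h + 6)/(h - 2)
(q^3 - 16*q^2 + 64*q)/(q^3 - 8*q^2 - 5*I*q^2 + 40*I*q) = (q - 8)/(q - 5*I)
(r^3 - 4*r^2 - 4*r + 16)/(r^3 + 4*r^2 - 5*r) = (r^3 - 4*r^2 - 4*r + 16)/(r*(r^2 + 4*r - 5))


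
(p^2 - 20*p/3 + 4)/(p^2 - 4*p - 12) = (p - 2/3)/(p + 2)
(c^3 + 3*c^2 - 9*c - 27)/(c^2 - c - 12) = (c^2 - 9)/(c - 4)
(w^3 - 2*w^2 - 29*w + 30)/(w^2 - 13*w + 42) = (w^2 + 4*w - 5)/(w - 7)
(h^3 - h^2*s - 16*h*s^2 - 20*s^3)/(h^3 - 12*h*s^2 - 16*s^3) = (-h + 5*s)/(-h + 4*s)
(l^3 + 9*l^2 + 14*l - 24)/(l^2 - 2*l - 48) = (l^2 + 3*l - 4)/(l - 8)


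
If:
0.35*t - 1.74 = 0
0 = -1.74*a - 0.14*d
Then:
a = -0.0804597701149425*d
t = 4.97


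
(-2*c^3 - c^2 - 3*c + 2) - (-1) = -2*c^3 - c^2 - 3*c + 3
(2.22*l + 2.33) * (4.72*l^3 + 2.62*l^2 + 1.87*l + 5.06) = 10.4784*l^4 + 16.814*l^3 + 10.256*l^2 + 15.5903*l + 11.7898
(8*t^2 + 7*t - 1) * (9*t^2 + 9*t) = 72*t^4 + 135*t^3 + 54*t^2 - 9*t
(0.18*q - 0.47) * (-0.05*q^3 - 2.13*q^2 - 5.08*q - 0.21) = -0.009*q^4 - 0.3599*q^3 + 0.0866999999999999*q^2 + 2.3498*q + 0.0987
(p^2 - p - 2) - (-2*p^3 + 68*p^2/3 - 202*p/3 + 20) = 2*p^3 - 65*p^2/3 + 199*p/3 - 22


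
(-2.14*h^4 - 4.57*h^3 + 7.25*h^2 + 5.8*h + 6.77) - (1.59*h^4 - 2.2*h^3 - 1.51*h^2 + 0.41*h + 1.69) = -3.73*h^4 - 2.37*h^3 + 8.76*h^2 + 5.39*h + 5.08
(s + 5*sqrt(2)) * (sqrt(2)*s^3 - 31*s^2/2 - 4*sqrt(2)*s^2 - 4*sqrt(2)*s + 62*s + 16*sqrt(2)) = sqrt(2)*s^4 - 4*sqrt(2)*s^3 - 11*s^3/2 - 163*sqrt(2)*s^2/2 + 22*s^2 - 40*s + 326*sqrt(2)*s + 160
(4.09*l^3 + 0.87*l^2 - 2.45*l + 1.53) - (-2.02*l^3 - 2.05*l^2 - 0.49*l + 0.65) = 6.11*l^3 + 2.92*l^2 - 1.96*l + 0.88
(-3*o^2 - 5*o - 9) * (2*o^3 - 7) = -6*o^5 - 10*o^4 - 18*o^3 + 21*o^2 + 35*o + 63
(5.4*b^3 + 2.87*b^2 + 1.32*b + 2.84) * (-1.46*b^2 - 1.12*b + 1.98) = -7.884*b^5 - 10.2382*b^4 + 5.5504*b^3 + 0.0578000000000003*b^2 - 0.5672*b + 5.6232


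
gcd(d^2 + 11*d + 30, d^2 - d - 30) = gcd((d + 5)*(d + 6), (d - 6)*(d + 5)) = d + 5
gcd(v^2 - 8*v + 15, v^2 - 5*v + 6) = v - 3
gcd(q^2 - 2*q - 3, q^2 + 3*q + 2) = q + 1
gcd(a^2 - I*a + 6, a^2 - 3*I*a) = a - 3*I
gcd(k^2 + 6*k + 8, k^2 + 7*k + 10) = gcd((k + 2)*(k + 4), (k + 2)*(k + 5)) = k + 2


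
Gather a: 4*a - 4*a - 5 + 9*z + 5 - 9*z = 0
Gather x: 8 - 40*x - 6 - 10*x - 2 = -50*x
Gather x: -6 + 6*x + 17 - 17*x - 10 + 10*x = 1 - x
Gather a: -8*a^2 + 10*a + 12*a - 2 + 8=-8*a^2 + 22*a + 6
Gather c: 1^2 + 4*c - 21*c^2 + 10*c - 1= -21*c^2 + 14*c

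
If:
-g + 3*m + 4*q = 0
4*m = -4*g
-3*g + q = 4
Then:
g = -2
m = 2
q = -2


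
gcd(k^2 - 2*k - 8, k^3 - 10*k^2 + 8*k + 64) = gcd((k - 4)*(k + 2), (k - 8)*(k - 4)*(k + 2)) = k^2 - 2*k - 8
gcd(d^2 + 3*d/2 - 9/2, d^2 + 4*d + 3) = d + 3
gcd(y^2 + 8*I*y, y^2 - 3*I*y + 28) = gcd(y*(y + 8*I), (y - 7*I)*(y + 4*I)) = 1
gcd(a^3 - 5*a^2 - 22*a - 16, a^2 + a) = a + 1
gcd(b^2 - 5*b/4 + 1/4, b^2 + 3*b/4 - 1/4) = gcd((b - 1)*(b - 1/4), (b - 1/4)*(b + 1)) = b - 1/4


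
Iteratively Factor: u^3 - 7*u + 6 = (u - 1)*(u^2 + u - 6) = (u - 1)*(u + 3)*(u - 2)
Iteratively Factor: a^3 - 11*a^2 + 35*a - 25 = (a - 1)*(a^2 - 10*a + 25) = (a - 5)*(a - 1)*(a - 5)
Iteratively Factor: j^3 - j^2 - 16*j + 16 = (j - 1)*(j^2 - 16) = (j - 4)*(j - 1)*(j + 4)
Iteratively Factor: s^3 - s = (s + 1)*(s^2 - s) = (s - 1)*(s + 1)*(s)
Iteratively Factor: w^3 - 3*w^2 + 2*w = (w)*(w^2 - 3*w + 2) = w*(w - 1)*(w - 2)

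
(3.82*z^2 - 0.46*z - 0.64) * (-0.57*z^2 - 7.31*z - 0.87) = -2.1774*z^4 - 27.662*z^3 + 0.404*z^2 + 5.0786*z + 0.5568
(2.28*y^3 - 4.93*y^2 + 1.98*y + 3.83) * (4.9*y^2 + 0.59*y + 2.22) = 11.172*y^5 - 22.8118*y^4 + 11.8549*y^3 + 8.9906*y^2 + 6.6553*y + 8.5026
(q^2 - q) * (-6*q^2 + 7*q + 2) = -6*q^4 + 13*q^3 - 5*q^2 - 2*q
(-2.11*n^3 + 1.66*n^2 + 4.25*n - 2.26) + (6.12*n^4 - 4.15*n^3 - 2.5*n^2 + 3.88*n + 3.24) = 6.12*n^4 - 6.26*n^3 - 0.84*n^2 + 8.13*n + 0.98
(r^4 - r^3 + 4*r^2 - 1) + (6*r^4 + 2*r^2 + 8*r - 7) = 7*r^4 - r^3 + 6*r^2 + 8*r - 8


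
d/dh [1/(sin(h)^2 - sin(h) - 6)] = (1 - 2*sin(h))*cos(h)/(sin(h) + cos(h)^2 + 5)^2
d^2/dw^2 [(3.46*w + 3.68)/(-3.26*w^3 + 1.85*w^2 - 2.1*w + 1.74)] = (-220.628976*w^5 - 344.111256*w^4 + 378.7959*w^3 - 462.246528*w^2 + 27.360648*w - 34.05144)/(34.645976*w^9 - 58.98318*w^8 + 100.42593*w^7 - 137.798297*w^6 + 127.65519*w^5 - 113.81319*w^4 + 79.430328*w^3 - 39.82338*w^2 + 19.07388*w - 5.268024)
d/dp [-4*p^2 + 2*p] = 2 - 8*p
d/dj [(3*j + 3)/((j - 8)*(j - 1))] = 3*(-j^2 - 2*j + 17)/(j^4 - 18*j^3 + 97*j^2 - 144*j + 64)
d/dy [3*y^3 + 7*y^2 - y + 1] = 9*y^2 + 14*y - 1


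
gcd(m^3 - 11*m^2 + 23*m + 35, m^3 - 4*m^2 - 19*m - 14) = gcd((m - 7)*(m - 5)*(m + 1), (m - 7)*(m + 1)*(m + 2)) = m^2 - 6*m - 7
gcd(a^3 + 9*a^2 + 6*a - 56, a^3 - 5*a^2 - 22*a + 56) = a^2 + 2*a - 8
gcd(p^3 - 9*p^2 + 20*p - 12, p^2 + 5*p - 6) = p - 1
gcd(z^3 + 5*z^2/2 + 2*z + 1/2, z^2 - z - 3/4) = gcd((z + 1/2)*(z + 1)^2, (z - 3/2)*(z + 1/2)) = z + 1/2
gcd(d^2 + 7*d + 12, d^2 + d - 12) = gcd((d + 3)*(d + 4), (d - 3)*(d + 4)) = d + 4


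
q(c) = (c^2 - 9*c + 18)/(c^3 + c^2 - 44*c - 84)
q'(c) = (2*c - 9)/(c^3 + c^2 - 44*c - 84) + (-3*c^2 - 2*c + 44)*(c^2 - 9*c + 18)/(c^3 + c^2 - 44*c - 84)^2 = (-c^4 + 18*c^3 - 89*c^2 - 204*c + 1548)/(c^6 + 2*c^5 - 87*c^4 - 256*c^3 + 1768*c^2 + 7392*c + 7056)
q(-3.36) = 1.60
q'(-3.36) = 0.30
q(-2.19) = 6.39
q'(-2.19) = 30.64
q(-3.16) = 1.69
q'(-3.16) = 0.57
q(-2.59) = 2.49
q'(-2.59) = 3.01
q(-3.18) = 1.67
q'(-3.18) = 0.54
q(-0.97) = -0.67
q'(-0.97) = 0.96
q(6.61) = -0.05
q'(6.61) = -0.22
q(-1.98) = -55.04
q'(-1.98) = 2777.65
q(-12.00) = -0.24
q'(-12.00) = -0.05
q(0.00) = -0.21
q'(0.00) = 0.22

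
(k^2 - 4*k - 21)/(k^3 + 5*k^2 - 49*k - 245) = (k + 3)/(k^2 + 12*k + 35)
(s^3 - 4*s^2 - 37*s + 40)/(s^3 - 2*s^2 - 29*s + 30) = (s - 8)/(s - 6)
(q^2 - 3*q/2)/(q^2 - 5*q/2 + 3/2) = q/(q - 1)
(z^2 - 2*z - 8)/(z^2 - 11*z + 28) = (z + 2)/(z - 7)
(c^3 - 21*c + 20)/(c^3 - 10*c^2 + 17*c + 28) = (c^2 + 4*c - 5)/(c^2 - 6*c - 7)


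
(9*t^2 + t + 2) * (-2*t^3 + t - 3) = -18*t^5 - 2*t^4 + 5*t^3 - 26*t^2 - t - 6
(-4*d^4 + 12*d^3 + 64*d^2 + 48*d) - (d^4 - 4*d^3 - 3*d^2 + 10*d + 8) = -5*d^4 + 16*d^3 + 67*d^2 + 38*d - 8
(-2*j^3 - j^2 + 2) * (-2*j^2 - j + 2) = 4*j^5 + 4*j^4 - 3*j^3 - 6*j^2 - 2*j + 4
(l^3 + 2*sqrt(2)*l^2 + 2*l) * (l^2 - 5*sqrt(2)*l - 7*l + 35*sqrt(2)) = l^5 - 7*l^4 - 3*sqrt(2)*l^4 - 18*l^3 + 21*sqrt(2)*l^3 - 10*sqrt(2)*l^2 + 126*l^2 + 70*sqrt(2)*l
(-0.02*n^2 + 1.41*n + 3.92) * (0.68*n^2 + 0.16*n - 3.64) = -0.0136*n^4 + 0.9556*n^3 + 2.964*n^2 - 4.5052*n - 14.2688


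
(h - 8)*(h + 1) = h^2 - 7*h - 8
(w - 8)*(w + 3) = w^2 - 5*w - 24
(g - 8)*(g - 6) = g^2 - 14*g + 48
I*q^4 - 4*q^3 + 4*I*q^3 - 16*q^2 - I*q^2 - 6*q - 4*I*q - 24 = (q + 4)*(q + 2*I)*(q + 3*I)*(I*q + 1)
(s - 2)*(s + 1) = s^2 - s - 2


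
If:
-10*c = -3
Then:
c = 3/10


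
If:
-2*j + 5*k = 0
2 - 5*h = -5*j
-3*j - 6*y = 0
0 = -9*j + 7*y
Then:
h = 2/5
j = 0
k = 0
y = 0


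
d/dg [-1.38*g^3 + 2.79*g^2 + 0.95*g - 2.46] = -4.14*g^2 + 5.58*g + 0.95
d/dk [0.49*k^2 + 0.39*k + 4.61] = 0.98*k + 0.39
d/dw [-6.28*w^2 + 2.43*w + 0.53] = 2.43 - 12.56*w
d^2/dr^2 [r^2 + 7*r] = 2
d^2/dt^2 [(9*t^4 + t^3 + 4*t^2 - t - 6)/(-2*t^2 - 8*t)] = (-9*t^6 - 108*t^5 - 432*t^4 + t^3 + 18*t^2 + 72*t + 96)/(t^3*(t^3 + 12*t^2 + 48*t + 64))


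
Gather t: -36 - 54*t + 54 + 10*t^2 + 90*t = 10*t^2 + 36*t + 18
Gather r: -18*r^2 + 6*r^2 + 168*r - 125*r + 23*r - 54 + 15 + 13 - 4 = -12*r^2 + 66*r - 30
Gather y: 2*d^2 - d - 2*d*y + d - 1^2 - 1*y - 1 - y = 2*d^2 + y*(-2*d - 2) - 2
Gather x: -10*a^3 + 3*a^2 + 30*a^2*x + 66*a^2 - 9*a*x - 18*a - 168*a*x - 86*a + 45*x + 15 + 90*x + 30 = -10*a^3 + 69*a^2 - 104*a + x*(30*a^2 - 177*a + 135) + 45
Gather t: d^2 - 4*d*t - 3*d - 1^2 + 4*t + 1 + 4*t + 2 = d^2 - 3*d + t*(8 - 4*d) + 2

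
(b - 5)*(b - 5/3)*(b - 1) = b^3 - 23*b^2/3 + 15*b - 25/3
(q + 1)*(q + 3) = q^2 + 4*q + 3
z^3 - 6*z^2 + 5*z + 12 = (z - 4)*(z - 3)*(z + 1)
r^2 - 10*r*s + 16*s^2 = (r - 8*s)*(r - 2*s)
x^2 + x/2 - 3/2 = (x - 1)*(x + 3/2)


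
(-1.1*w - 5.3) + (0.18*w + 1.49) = -0.92*w - 3.81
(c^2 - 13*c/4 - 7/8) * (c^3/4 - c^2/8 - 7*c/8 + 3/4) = c^5/4 - 15*c^4/16 - 11*c^3/16 + 237*c^2/64 - 107*c/64 - 21/32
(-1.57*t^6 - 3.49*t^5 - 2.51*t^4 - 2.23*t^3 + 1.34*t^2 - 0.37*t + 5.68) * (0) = 0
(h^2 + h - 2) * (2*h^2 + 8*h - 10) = 2*h^4 + 10*h^3 - 6*h^2 - 26*h + 20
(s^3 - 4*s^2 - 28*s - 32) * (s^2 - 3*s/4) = s^5 - 19*s^4/4 - 25*s^3 - 11*s^2 + 24*s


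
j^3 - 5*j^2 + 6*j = j*(j - 3)*(j - 2)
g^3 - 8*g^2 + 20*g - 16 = (g - 4)*(g - 2)^2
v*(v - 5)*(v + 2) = v^3 - 3*v^2 - 10*v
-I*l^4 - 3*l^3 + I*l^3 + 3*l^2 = l^2*(l - 3*I)*(-I*l + I)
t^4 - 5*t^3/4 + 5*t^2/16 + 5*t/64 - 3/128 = (t - 3/4)*(t - 1/2)*(t - 1/4)*(t + 1/4)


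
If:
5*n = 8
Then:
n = 8/5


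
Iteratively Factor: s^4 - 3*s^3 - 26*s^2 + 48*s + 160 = (s - 5)*(s^3 + 2*s^2 - 16*s - 32) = (s - 5)*(s - 4)*(s^2 + 6*s + 8) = (s - 5)*(s - 4)*(s + 2)*(s + 4)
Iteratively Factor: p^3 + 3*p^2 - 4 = (p + 2)*(p^2 + p - 2) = (p - 1)*(p + 2)*(p + 2)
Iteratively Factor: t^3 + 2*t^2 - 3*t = (t)*(t^2 + 2*t - 3) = t*(t - 1)*(t + 3)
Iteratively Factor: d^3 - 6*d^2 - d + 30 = (d + 2)*(d^2 - 8*d + 15) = (d - 5)*(d + 2)*(d - 3)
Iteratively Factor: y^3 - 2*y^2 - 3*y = (y - 3)*(y^2 + y) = y*(y - 3)*(y + 1)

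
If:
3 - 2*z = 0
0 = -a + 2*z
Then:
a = 3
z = 3/2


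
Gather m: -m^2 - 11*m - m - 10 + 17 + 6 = -m^2 - 12*m + 13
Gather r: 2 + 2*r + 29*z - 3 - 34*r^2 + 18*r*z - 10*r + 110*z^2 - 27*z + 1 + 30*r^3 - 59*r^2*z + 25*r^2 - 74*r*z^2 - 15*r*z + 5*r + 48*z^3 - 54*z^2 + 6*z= 30*r^3 + r^2*(-59*z - 9) + r*(-74*z^2 + 3*z - 3) + 48*z^3 + 56*z^2 + 8*z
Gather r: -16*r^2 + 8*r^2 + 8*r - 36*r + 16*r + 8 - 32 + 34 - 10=-8*r^2 - 12*r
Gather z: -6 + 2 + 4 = 0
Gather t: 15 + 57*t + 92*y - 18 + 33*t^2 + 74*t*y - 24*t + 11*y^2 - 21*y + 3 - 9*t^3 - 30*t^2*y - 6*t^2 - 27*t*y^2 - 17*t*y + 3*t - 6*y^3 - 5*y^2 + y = -9*t^3 + t^2*(27 - 30*y) + t*(-27*y^2 + 57*y + 36) - 6*y^3 + 6*y^2 + 72*y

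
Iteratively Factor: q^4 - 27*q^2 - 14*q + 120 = (q - 2)*(q^3 + 2*q^2 - 23*q - 60) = (q - 2)*(q + 4)*(q^2 - 2*q - 15) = (q - 2)*(q + 3)*(q + 4)*(q - 5)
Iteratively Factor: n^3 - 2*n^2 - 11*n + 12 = (n + 3)*(n^2 - 5*n + 4) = (n - 1)*(n + 3)*(n - 4)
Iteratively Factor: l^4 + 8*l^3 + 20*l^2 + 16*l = (l)*(l^3 + 8*l^2 + 20*l + 16) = l*(l + 4)*(l^2 + 4*l + 4) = l*(l + 2)*(l + 4)*(l + 2)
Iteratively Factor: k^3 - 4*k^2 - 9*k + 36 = (k - 3)*(k^2 - k - 12) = (k - 3)*(k + 3)*(k - 4)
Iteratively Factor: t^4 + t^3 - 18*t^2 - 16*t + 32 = (t - 4)*(t^3 + 5*t^2 + 2*t - 8) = (t - 4)*(t + 4)*(t^2 + t - 2) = (t - 4)*(t + 2)*(t + 4)*(t - 1)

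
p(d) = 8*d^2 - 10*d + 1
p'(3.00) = 38.00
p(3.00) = 43.00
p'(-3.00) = -58.00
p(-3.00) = 103.00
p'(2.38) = 28.08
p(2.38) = 22.52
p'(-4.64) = -84.24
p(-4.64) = 219.64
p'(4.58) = 63.28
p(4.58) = 123.01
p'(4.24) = 57.84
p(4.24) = 102.42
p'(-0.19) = -13.04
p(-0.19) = 3.19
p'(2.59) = 31.44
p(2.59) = 28.76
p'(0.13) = -7.92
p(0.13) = -0.16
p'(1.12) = 7.92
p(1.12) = -0.16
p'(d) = 16*d - 10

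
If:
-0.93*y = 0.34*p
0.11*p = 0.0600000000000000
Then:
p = 0.55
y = -0.20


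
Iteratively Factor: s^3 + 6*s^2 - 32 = (s + 4)*(s^2 + 2*s - 8) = (s + 4)^2*(s - 2)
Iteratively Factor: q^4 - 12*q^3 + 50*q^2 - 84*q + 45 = (q - 1)*(q^3 - 11*q^2 + 39*q - 45) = (q - 3)*(q - 1)*(q^2 - 8*q + 15) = (q - 3)^2*(q - 1)*(q - 5)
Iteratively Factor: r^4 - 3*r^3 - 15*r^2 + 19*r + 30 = (r + 3)*(r^3 - 6*r^2 + 3*r + 10) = (r + 1)*(r + 3)*(r^2 - 7*r + 10) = (r - 5)*(r + 1)*(r + 3)*(r - 2)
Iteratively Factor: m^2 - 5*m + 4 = (m - 1)*(m - 4)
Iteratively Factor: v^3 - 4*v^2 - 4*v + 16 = (v - 2)*(v^2 - 2*v - 8) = (v - 4)*(v - 2)*(v + 2)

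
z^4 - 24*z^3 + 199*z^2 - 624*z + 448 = (z - 8)^2*(z - 7)*(z - 1)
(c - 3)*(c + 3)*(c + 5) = c^3 + 5*c^2 - 9*c - 45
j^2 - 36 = (j - 6)*(j + 6)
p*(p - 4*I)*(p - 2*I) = p^3 - 6*I*p^2 - 8*p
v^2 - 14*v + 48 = (v - 8)*(v - 6)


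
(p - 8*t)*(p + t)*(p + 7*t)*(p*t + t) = p^4*t + p^3*t - 57*p^2*t^3 - 56*p*t^4 - 57*p*t^3 - 56*t^4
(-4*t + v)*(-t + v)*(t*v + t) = 4*t^3*v + 4*t^3 - 5*t^2*v^2 - 5*t^2*v + t*v^3 + t*v^2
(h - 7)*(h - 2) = h^2 - 9*h + 14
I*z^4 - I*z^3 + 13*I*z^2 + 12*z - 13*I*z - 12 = (z - 3*I)*(z - I)*(z + 4*I)*(I*z - I)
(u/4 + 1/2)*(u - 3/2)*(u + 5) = u^3/4 + 11*u^2/8 - u/8 - 15/4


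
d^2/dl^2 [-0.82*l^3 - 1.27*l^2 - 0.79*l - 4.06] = -4.92*l - 2.54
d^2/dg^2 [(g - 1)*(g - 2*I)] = 2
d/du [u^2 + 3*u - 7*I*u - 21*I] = 2*u + 3 - 7*I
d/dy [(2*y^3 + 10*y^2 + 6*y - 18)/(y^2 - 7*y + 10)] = 2*(y^4 - 14*y^3 - 8*y^2 + 118*y - 33)/(y^4 - 14*y^3 + 69*y^2 - 140*y + 100)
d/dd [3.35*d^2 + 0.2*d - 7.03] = 6.7*d + 0.2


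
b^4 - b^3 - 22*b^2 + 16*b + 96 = (b - 4)*(b - 3)*(b + 2)*(b + 4)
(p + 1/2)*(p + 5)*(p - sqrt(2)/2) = p^3 - sqrt(2)*p^2/2 + 11*p^2/2 - 11*sqrt(2)*p/4 + 5*p/2 - 5*sqrt(2)/4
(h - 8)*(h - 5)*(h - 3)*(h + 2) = h^4 - 14*h^3 + 47*h^2 + 38*h - 240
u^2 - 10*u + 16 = (u - 8)*(u - 2)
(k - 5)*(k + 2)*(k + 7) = k^3 + 4*k^2 - 31*k - 70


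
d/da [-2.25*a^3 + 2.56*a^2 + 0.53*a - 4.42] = -6.75*a^2 + 5.12*a + 0.53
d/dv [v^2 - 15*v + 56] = 2*v - 15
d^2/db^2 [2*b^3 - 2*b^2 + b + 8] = 12*b - 4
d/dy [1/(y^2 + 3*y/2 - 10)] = 2*(-4*y - 3)/(2*y^2 + 3*y - 20)^2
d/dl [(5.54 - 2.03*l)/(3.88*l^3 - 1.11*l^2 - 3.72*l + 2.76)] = (15.7528*l^3 - 66.7389*l^2 + 12.2988*l + 15.006)/(15.0544*l^6 - 8.6136*l^5 - 27.6351*l^4 + 29.676*l^3 + 7.7112*l^2 - 20.5344*l + 7.6176)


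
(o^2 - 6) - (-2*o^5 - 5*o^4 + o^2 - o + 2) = 2*o^5 + 5*o^4 + o - 8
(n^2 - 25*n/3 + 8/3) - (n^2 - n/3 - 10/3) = 6 - 8*n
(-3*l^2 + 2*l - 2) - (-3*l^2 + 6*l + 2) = -4*l - 4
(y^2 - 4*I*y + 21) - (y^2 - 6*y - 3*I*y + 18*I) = 6*y - I*y + 21 - 18*I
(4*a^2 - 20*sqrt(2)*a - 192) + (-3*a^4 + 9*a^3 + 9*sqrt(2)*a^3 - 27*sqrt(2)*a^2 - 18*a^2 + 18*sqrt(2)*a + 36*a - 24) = -3*a^4 + 9*a^3 + 9*sqrt(2)*a^3 - 27*sqrt(2)*a^2 - 14*a^2 - 2*sqrt(2)*a + 36*a - 216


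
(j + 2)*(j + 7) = j^2 + 9*j + 14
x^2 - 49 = (x - 7)*(x + 7)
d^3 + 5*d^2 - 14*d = d*(d - 2)*(d + 7)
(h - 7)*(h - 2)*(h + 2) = h^3 - 7*h^2 - 4*h + 28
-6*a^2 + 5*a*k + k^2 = (-a + k)*(6*a + k)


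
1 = 1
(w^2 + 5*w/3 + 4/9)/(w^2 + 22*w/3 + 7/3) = (w + 4/3)/(w + 7)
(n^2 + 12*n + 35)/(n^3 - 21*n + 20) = (n + 7)/(n^2 - 5*n + 4)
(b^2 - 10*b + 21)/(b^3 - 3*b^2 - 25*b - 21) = (b - 3)/(b^2 + 4*b + 3)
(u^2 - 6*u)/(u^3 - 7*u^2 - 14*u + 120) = u/(u^2 - u - 20)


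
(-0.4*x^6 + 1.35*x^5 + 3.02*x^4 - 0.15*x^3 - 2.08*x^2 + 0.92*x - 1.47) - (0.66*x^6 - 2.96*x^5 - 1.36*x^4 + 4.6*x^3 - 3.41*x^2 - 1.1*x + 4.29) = -1.06*x^6 + 4.31*x^5 + 4.38*x^4 - 4.75*x^3 + 1.33*x^2 + 2.02*x - 5.76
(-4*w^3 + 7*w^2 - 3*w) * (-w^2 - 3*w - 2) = 4*w^5 + 5*w^4 - 10*w^3 - 5*w^2 + 6*w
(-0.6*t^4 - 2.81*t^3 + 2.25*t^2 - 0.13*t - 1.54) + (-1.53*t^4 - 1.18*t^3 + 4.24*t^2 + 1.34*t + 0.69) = -2.13*t^4 - 3.99*t^3 + 6.49*t^2 + 1.21*t - 0.85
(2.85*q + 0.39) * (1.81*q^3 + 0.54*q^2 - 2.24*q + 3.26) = 5.1585*q^4 + 2.2449*q^3 - 6.1734*q^2 + 8.4174*q + 1.2714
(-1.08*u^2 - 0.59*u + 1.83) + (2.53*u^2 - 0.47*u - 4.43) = 1.45*u^2 - 1.06*u - 2.6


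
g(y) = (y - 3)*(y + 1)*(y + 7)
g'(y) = (y - 3)*(y + 1) + (y - 3)*(y + 7) + (y + 1)*(y + 7) = 3*y^2 + 10*y - 17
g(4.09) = 61.53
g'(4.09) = 74.08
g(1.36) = -32.36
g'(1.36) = 2.15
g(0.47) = -27.78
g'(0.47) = -11.64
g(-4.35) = 65.25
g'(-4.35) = -3.73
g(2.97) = -1.19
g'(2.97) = 39.16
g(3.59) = 28.68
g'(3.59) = 57.56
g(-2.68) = 41.22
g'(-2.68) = -22.25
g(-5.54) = 56.61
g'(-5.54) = 19.67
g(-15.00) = -2016.00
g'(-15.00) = 508.00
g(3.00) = 0.00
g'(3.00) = 40.00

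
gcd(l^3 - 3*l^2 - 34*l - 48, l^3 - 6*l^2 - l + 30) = l + 2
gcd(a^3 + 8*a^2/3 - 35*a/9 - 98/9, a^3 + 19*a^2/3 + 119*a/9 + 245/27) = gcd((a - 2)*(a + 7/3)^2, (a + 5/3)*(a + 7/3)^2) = a^2 + 14*a/3 + 49/9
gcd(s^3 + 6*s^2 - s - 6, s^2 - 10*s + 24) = 1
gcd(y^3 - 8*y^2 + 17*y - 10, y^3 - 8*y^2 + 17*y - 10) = y^3 - 8*y^2 + 17*y - 10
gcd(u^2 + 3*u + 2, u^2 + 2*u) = u + 2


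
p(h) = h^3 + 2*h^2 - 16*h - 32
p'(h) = 3*h^2 + 4*h - 16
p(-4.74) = -17.72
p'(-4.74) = 32.44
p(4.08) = 3.93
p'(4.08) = 50.26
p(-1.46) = -7.49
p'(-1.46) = -15.45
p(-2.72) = 6.19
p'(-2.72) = -4.68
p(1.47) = -48.02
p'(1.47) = -3.64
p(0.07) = -33.11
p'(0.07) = -15.71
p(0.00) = -32.00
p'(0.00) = -16.00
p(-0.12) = -30.05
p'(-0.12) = -16.44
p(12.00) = 1792.00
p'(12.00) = 464.00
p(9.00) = 715.00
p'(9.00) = 263.00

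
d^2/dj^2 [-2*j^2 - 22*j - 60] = -4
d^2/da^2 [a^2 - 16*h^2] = 2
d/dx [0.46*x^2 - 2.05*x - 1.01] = 0.92*x - 2.05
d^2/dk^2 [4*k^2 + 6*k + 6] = 8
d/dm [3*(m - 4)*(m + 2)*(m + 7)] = 9*m^2 + 30*m - 66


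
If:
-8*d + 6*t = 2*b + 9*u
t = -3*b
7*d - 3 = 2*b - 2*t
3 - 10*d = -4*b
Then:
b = -9/52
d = 3/13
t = 27/52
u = 7/39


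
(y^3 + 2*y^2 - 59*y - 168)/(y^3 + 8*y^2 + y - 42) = (y - 8)/(y - 2)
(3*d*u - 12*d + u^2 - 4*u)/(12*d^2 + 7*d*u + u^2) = (u - 4)/(4*d + u)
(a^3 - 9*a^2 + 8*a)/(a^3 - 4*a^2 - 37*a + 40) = a/(a + 5)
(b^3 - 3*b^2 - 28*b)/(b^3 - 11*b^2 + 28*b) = (b + 4)/(b - 4)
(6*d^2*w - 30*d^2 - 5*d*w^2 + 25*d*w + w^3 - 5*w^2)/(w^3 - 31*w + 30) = (6*d^2 - 5*d*w + w^2)/(w^2 + 5*w - 6)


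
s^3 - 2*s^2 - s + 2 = (s - 2)*(s - 1)*(s + 1)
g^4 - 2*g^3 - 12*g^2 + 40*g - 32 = (g - 2)^3*(g + 4)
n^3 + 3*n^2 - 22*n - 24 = (n - 4)*(n + 1)*(n + 6)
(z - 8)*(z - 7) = z^2 - 15*z + 56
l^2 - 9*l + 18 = (l - 6)*(l - 3)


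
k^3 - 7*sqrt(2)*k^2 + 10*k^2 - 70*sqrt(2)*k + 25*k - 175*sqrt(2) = (k + 5)^2*(k - 7*sqrt(2))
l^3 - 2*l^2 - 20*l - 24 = (l - 6)*(l + 2)^2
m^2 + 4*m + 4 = (m + 2)^2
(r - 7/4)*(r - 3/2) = r^2 - 13*r/4 + 21/8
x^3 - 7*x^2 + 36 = (x - 6)*(x - 3)*(x + 2)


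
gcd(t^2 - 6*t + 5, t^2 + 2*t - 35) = t - 5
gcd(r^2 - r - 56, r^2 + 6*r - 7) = r + 7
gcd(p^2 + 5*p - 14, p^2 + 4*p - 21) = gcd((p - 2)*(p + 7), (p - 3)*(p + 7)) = p + 7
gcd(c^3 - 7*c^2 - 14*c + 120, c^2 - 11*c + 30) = c^2 - 11*c + 30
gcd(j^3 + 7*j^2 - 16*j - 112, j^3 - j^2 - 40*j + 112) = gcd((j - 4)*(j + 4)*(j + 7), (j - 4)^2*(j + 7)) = j^2 + 3*j - 28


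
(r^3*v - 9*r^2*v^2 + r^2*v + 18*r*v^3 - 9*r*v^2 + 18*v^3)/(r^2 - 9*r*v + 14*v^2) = v*(r^3 - 9*r^2*v + r^2 + 18*r*v^2 - 9*r*v + 18*v^2)/(r^2 - 9*r*v + 14*v^2)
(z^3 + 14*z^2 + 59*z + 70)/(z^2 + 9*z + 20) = (z^2 + 9*z + 14)/(z + 4)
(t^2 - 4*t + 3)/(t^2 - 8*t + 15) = (t - 1)/(t - 5)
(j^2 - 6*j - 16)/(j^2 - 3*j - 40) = (j + 2)/(j + 5)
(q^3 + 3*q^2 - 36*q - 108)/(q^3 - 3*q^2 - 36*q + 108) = (q + 3)/(q - 3)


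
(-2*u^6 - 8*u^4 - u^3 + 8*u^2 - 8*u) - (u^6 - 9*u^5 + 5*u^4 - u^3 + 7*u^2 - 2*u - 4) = -3*u^6 + 9*u^5 - 13*u^4 + u^2 - 6*u + 4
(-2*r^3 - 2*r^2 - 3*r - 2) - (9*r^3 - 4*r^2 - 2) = -11*r^3 + 2*r^2 - 3*r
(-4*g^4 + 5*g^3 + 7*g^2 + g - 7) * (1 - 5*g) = 20*g^5 - 29*g^4 - 30*g^3 + 2*g^2 + 36*g - 7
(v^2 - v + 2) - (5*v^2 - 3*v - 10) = -4*v^2 + 2*v + 12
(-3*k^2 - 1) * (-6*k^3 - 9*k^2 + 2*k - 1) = 18*k^5 + 27*k^4 + 12*k^2 - 2*k + 1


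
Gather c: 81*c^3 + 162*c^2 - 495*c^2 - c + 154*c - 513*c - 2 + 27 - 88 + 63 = 81*c^3 - 333*c^2 - 360*c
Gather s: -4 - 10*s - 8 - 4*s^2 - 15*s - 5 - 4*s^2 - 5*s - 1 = -8*s^2 - 30*s - 18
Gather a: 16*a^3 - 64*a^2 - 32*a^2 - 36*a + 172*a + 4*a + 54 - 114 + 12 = 16*a^3 - 96*a^2 + 140*a - 48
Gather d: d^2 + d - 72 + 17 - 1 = d^2 + d - 56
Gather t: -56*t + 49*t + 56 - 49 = 7 - 7*t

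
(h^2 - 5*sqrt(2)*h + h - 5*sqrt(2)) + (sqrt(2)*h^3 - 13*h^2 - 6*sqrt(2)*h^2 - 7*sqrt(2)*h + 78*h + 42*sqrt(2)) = sqrt(2)*h^3 - 12*h^2 - 6*sqrt(2)*h^2 - 12*sqrt(2)*h + 79*h + 37*sqrt(2)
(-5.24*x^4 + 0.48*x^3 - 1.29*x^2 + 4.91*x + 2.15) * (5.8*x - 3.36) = -30.392*x^5 + 20.3904*x^4 - 9.0948*x^3 + 32.8124*x^2 - 4.0276*x - 7.224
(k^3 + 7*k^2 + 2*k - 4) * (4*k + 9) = 4*k^4 + 37*k^3 + 71*k^2 + 2*k - 36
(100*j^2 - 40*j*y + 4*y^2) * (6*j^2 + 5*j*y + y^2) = 600*j^4 + 260*j^3*y - 76*j^2*y^2 - 20*j*y^3 + 4*y^4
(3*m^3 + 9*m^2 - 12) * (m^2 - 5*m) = 3*m^5 - 6*m^4 - 45*m^3 - 12*m^2 + 60*m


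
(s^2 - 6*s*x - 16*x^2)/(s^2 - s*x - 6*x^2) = (-s + 8*x)/(-s + 3*x)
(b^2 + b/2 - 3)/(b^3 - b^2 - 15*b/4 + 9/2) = 2/(2*b - 3)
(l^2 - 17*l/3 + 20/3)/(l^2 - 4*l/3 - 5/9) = 3*(l - 4)/(3*l + 1)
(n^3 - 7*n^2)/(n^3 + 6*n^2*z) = (n - 7)/(n + 6*z)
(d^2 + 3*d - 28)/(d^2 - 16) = (d + 7)/(d + 4)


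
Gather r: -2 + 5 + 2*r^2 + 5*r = 2*r^2 + 5*r + 3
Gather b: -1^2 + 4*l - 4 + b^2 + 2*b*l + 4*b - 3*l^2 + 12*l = b^2 + b*(2*l + 4) - 3*l^2 + 16*l - 5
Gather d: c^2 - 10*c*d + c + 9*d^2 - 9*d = c^2 + c + 9*d^2 + d*(-10*c - 9)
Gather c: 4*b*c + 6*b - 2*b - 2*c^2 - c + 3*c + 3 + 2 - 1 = 4*b - 2*c^2 + c*(4*b + 2) + 4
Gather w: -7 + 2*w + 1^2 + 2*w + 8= 4*w + 2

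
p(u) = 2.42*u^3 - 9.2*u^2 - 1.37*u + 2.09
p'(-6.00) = 370.39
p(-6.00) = -843.61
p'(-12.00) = 1264.87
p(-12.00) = -5488.03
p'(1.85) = -10.56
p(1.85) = -16.61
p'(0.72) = -10.85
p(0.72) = -2.76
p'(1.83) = -10.73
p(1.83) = -16.40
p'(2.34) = -4.67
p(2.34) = -20.48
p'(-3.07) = 123.54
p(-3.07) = -150.43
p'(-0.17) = 1.97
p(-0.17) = 2.05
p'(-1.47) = 41.37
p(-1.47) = -23.46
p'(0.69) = -10.61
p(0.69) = -2.44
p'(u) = 7.26*u^2 - 18.4*u - 1.37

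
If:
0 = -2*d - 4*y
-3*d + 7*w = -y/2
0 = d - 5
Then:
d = 5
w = 65/28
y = -5/2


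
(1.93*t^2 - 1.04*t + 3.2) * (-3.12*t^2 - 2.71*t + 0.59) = -6.0216*t^4 - 1.9855*t^3 - 6.0269*t^2 - 9.2856*t + 1.888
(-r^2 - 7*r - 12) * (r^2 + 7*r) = -r^4 - 14*r^3 - 61*r^2 - 84*r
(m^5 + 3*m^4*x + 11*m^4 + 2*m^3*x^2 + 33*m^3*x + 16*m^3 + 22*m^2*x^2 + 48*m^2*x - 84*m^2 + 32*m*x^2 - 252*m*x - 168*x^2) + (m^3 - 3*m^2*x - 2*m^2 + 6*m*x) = m^5 + 3*m^4*x + 11*m^4 + 2*m^3*x^2 + 33*m^3*x + 17*m^3 + 22*m^2*x^2 + 45*m^2*x - 86*m^2 + 32*m*x^2 - 246*m*x - 168*x^2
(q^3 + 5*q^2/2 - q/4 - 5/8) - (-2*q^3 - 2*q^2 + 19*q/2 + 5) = 3*q^3 + 9*q^2/2 - 39*q/4 - 45/8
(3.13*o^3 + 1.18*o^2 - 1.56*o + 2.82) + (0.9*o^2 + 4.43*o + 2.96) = 3.13*o^3 + 2.08*o^2 + 2.87*o + 5.78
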